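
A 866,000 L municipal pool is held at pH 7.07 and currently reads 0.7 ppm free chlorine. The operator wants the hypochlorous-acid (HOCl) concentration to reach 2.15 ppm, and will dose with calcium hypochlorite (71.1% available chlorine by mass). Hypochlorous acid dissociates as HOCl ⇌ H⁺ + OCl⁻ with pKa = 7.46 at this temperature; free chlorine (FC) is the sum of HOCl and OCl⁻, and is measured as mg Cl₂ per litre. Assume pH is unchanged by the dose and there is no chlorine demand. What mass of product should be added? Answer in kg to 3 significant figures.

2.83 kg

[OCl⁻]/[HOCl] = 10^(pH − pKa) = 10^(7.07 − 7.46) = 0.4074; fraction as HOCl = 1/(1 + 0.4074) = 0.7105.
Free chlorine required for 2.15 ppm HOCl: 2.15 / 0.7105 = 3.026 ppm.
FC to add: 3.026 − 0.7 = 2.326 mg/L as Cl₂.
Cl₂ equivalent: 2.326 mg/L × 866,000 L = 2014 g.
Product at 71.1% available Cl: 2014 / 0.711 = 2833 g.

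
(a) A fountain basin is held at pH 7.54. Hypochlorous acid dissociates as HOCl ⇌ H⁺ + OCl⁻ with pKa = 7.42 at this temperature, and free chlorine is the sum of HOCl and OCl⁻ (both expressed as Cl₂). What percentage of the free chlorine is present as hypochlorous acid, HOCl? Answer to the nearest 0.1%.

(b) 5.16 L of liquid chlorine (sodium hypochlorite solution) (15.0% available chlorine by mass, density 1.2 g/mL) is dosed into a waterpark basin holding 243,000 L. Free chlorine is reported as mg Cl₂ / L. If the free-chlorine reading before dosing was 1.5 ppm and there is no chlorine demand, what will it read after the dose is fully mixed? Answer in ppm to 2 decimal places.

(a) [OCl⁻]/[HOCl] = 10^(pH − pKa) = 10^(7.54 − 7.42) = 10^0.12 = 1.318.
(a) Fraction as HOCl = 1 / (1 + 1.318) = 0.4314.

(b) Mass of solution: 5.16 L × 1000 mL/L × 1.2 g/mL = 6192 g.
(b) Available chlorine delivered: 6192 g × 0.15 = 928.8 g as Cl₂.
(b) Concentration rise: 928.8 g / 243,000 L = 3.822 mg/L = 3.82 ppm.
(b) Final FC: 1.5 + 3.82 = 5.32 ppm.

(a) 43.1%; (b) 5.32 ppm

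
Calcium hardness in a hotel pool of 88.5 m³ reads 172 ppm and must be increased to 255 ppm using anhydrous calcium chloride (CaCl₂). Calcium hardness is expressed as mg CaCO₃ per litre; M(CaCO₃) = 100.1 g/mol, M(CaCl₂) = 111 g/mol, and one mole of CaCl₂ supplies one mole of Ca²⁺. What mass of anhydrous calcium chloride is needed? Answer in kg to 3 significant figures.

Volume: 88.5 m³ = 88,500 L.
Hardness to add: (255 − 172) = 83 mg/L as CaCO₃ × 88,500 L = 7346 g as CaCO₃.
Moles of Ca²⁺ (1 mol Ca²⁺ ≡ 1 mol CaCO₃): 7346 / 100.1 g/mol = 73.38 mol.
Mass of CaCl₂: 73.38 × 111 = 8145 g.

8.15 kg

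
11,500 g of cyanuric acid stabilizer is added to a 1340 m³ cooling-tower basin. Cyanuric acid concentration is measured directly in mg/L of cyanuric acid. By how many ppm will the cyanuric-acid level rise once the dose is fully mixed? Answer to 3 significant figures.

Volume: 1340 m³ = 1,340,000 L.
Rise: 11,500 g / 1,340,000 L × 1000 = 8.582 mg/L.

8.58 ppm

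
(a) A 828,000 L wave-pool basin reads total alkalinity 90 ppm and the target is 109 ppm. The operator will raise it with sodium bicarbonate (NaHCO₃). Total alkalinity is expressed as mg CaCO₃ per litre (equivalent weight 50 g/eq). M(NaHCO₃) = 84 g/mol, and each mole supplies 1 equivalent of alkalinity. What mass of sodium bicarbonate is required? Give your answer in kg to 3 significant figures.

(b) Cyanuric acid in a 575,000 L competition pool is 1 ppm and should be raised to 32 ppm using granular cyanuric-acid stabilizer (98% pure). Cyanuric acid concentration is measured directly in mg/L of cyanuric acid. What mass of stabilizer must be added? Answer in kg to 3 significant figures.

(a) 26.4 kg; (b) 18.2 kg

(a) Alkalinity to add: (109 − 90) = 19 mg/L as CaCO₃ × 828,000 L = 15,730 g as CaCO₃.
(a) Equivalents: 15,730 g ÷ 50 g/eq = 314.6 eq.
(a) NaHCO₃ supplies 1 eq per mole → 314.6 mol.
(a) Mass: 314.6 mol × 84 g/mol = 26,430 g.

(b) CYA to add: (32 − 1) = 31 mg/L × 575,000 L = 17,820 g cyanuric acid.
(b) At 98% purity: 17,820 / 0.98 = 18,190 g product.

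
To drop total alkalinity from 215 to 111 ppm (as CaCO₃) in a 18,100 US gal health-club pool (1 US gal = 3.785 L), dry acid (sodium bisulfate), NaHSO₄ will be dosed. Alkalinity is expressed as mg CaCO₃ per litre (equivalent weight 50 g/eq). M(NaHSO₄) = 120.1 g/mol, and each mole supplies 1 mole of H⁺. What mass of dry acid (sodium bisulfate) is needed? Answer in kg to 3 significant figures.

Volume: 18,100 US gal × 3.785 L/gal = 68,508 L.
Alkalinity to neutralize: (215 − 111) = 104 mg/L as CaCO₃ × 68,508 L = 7125 g as CaCO₃.
Equivalents of H⁺ required: 7125 ÷ 50 g/eq = 142.5 eq = 142.5 mol NaHSO₄.
Mass of NaHSO₄: 142.5 × 120.1 = 17,110 g.

17.1 kg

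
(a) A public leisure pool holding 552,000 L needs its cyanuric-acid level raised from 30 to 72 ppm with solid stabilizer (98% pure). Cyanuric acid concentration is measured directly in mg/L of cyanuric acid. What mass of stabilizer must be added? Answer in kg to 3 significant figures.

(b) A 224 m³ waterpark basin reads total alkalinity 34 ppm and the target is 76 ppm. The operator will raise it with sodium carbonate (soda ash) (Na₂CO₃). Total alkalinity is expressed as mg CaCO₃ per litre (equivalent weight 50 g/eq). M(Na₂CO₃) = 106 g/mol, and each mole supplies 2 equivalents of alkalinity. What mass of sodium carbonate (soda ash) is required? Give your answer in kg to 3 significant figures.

(a) CYA to add: (72 − 30) = 42 mg/L × 552,000 L = 23,180 g cyanuric acid.
(a) At 98% purity: 23,180 / 0.98 = 23,660 g product.

(b) Volume: 224 m³ = 224,000 L.
(b) Alkalinity to add: (76 − 34) = 42 mg/L as CaCO₃ × 224,000 L = 9408 g as CaCO₃.
(b) Equivalents: 9408 g ÷ 50 g/eq = 188.2 eq.
(b) Each mole of Na₂CO₃ supplies 2 eq, so 188.2 / 2 = 94.08 mol.
(b) Mass: 94.08 mol × 106 g/mol = 9972 g.

(a) 23.7 kg; (b) 9.97 kg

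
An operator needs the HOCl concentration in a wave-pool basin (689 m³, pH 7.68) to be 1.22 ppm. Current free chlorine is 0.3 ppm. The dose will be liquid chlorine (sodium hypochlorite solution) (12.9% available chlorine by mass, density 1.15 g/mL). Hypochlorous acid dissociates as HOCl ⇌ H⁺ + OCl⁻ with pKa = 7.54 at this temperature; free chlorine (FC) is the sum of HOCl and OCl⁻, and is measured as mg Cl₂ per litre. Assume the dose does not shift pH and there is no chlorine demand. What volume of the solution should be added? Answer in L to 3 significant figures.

12.1 L

Volume: 689 m³ = 689,000 L.
[OCl⁻]/[HOCl] = 10^(pH − pKa) = 10^(7.68 − 7.54) = 1.38; fraction as HOCl = 1/(1 + 1.38) = 0.4201.
Free chlorine required for 1.22 ppm HOCl: 1.22 / 0.4201 = 2.904 ppm.
FC to add: 2.904 − 0.3 = 2.604 mg/L as Cl₂.
Cl₂ equivalent: 2.604 mg/L × 689,000 L = 1794 g.
Product at 12.9% available Cl: 1794 / 0.129 = 13,910 g.
Volume: 13,910 g ÷ 1.15 g/mL = 12,090 mL.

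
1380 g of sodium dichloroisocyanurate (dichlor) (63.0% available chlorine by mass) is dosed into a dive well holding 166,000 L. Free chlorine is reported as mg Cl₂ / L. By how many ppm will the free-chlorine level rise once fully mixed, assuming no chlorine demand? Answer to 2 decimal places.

5.24 ppm

Available chlorine delivered: 1380 g × 0.63 = 869.4 g as Cl₂.
Concentration rise: 869.4 g / 166,000 L = 5.237 mg/L = 5.24 ppm.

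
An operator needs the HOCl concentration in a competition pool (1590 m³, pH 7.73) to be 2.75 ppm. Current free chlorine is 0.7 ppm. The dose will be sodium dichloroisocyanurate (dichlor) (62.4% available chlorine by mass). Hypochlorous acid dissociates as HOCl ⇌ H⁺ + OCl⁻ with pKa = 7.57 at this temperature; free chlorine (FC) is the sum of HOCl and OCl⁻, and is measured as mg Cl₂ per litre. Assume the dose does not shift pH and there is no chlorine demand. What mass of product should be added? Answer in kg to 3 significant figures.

Volume: 1590 m³ = 1,590,000 L.
[OCl⁻]/[HOCl] = 10^(pH − pKa) = 10^(7.73 − 7.57) = 1.445; fraction as HOCl = 1/(1 + 1.445) = 0.4089.
Free chlorine required for 2.75 ppm HOCl: 2.75 / 0.4089 = 6.725 ppm.
FC to add: 6.725 − 0.7 = 6.025 mg/L as Cl₂.
Cl₂ equivalent: 6.025 mg/L × 1,590,000 L = 9580 g.
Product at 62.4% available Cl: 9580 / 0.624 = 15,350 g.

15.4 kg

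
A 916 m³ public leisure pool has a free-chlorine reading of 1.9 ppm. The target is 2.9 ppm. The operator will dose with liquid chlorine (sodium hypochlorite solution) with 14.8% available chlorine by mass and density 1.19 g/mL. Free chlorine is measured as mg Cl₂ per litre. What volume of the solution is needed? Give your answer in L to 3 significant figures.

5.20 L

Volume: 916 m³ = 916,000 L.
Chlorine deficit: 2.9 − 1.9 = 1 ppm = 1 mg/L as Cl₂.
Cl₂ equivalent needed: 1 mg/L × 916,000 L = 916,000 mg = 916 g.
Product at 14.8% available chlorine: 916 / 0.148 = 6189 g.
Volume at density 1.19 g/mL: 6189 g ÷ 1.19 g/mL = 5201 mL.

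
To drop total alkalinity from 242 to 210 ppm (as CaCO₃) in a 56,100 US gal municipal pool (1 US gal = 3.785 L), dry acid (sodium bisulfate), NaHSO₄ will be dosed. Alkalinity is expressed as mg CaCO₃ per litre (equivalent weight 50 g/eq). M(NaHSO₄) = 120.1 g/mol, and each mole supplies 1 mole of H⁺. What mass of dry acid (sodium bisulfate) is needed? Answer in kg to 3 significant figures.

16.3 kg

Volume: 56,100 US gal × 3.785 L/gal = 212,338 L.
Alkalinity to neutralize: (242 − 210) = 32 mg/L as CaCO₃ × 212,338 L = 6795 g as CaCO₃.
Equivalents of H⁺ required: 6795 ÷ 50 g/eq = 135.9 eq = 135.9 mol NaHSO₄.
Mass of NaHSO₄: 135.9 × 120.1 = 16,320 g.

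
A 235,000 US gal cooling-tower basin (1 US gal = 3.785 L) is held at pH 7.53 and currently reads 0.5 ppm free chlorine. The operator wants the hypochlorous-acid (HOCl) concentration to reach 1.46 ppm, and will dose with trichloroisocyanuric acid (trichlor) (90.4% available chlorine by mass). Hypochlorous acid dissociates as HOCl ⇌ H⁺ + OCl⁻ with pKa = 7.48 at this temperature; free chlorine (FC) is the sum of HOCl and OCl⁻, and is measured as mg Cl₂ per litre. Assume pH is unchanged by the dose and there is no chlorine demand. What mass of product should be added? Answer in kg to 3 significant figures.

Volume: 235,000 US gal × 3.785 L/gal = 889,475 L.
[OCl⁻]/[HOCl] = 10^(pH − pKa) = 10^(7.53 − 7.48) = 1.122; fraction as HOCl = 1/(1 + 1.122) = 0.4712.
Free chlorine required for 1.46 ppm HOCl: 1.46 / 0.4712 = 3.098 ppm.
FC to add: 3.098 − 0.5 = 2.598 mg/L as Cl₂.
Cl₂ equivalent: 2.598 mg/L × 889,475 L = 2311 g.
Product at 90.4% available Cl: 2311 / 0.904 = 2556 g.

2.56 kg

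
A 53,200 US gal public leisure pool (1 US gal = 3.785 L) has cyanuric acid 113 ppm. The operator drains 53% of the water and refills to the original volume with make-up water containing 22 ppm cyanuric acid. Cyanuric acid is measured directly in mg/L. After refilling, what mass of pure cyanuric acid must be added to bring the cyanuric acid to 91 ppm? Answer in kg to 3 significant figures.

Volume: 53,200 US gal × 3.785 L/gal = 201,362 L.
After draining 53% and refilling: 113 × 0.47 + 22 × 0.53 = 64.77 ppm.
Deficit to target: 91 − 64.77 = 26.23 mg/L.
Mass: 26.23 mg/L × 201,362 L = 5282 g cyanuric acid.

5.28 kg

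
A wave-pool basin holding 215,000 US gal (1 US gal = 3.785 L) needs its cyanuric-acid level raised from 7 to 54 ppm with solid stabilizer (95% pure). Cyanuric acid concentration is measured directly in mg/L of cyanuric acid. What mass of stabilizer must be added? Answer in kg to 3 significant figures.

40.3 kg

Volume: 215,000 US gal × 3.785 L/gal = 813,775 L.
CYA to add: (54 − 7) = 47 mg/L × 813,775 L = 38,250 g cyanuric acid.
At 95% purity: 38,250 / 0.95 = 40,260 g product.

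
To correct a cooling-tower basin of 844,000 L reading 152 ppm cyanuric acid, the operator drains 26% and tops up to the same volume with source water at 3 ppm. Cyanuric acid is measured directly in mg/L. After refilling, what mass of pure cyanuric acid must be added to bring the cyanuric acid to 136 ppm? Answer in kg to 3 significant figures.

After draining 26% and refilling: 152 × 0.74 + 3 × 0.26 = 113.26 ppm.
Deficit to target: 136 − 113.26 = 22.74 mg/L.
Mass: 22.74 mg/L × 844,000 L = 19,190 g cyanuric acid.

19.2 kg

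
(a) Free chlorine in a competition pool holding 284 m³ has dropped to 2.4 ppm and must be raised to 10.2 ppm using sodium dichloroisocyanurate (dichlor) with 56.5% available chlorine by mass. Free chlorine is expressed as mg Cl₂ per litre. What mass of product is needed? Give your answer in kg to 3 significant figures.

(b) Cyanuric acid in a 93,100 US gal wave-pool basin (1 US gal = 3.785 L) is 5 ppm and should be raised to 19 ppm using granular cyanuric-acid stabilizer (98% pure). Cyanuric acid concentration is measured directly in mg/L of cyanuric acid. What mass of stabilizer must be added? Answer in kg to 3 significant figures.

(a) 3.92 kg; (b) 5.03 kg

(a) Volume: 284 m³ = 284,000 L.
(a) Chlorine deficit: 10.2 − 2.4 = 7.8 ppm = 7.8 mg/L as Cl₂.
(a) Cl₂ equivalent needed: 7.8 mg/L × 284,000 L = 2,215,000 mg = 2215 g.
(a) Product at 56.5% available chlorine: 2215 / 0.565 = 3921 g.

(b) Volume: 93,100 US gal × 3.785 L/gal = 352,384 L.
(b) CYA to add: (19 − 5) = 14 mg/L × 352,384 L = 4933 g cyanuric acid.
(b) At 98% purity: 4933 / 0.98 = 5034 g product.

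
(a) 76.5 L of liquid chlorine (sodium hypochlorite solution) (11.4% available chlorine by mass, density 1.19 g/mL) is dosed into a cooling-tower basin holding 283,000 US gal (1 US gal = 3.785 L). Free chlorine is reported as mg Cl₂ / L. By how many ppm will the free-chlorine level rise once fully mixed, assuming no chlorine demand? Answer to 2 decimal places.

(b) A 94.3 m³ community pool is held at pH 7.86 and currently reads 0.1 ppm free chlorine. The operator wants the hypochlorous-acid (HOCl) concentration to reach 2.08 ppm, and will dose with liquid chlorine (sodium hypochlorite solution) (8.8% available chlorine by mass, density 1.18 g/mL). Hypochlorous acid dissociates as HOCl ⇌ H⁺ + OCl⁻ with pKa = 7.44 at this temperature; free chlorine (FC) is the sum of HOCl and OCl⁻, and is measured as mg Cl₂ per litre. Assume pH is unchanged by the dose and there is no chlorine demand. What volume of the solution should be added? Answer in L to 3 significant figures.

(a) Volume: 283,000 US gal × 3.785 L/gal = 1,071,155 L.
(a) Mass of solution: 76.5 L × 1000 mL/L × 1.19 g/mL = 91,040 g.
(a) Available chlorine delivered: 91,040 g × 0.114 = 10,380 g as Cl₂.
(a) Concentration rise: 10,380 g / 1,071,155 L = 9.689 mg/L = 9.69 ppm.

(b) Volume: 94.3 m³ = 94,300 L.
(b) [OCl⁻]/[HOCl] = 10^(pH − pKa) = 10^(7.86 − 7.44) = 2.63; fraction as HOCl = 1/(1 + 2.63) = 0.2755.
(b) Free chlorine required for 2.08 ppm HOCl: 2.08 / 0.2755 = 7.551 ppm.
(b) FC to add: 7.551 − 0.1 = 7.451 mg/L as Cl₂.
(b) Cl₂ equivalent: 7.451 mg/L × 94,300 L = 702.6 g.
(b) Product at 8.8% available Cl: 702.6 / 0.088 = 7984 g.
(b) Volume: 7984 g ÷ 1.18 g/mL = 6766 mL.

(a) 9.69 ppm; (b) 6.77 L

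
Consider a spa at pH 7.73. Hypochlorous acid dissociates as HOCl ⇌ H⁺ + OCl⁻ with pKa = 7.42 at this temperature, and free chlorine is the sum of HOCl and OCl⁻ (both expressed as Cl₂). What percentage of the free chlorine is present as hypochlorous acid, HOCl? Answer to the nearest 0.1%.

32.9%

[OCl⁻]/[HOCl] = 10^(pH − pKa) = 10^(7.73 − 7.42) = 10^0.31 = 2.042.
Fraction as HOCl = 1 / (1 + 2.042) = 0.3288.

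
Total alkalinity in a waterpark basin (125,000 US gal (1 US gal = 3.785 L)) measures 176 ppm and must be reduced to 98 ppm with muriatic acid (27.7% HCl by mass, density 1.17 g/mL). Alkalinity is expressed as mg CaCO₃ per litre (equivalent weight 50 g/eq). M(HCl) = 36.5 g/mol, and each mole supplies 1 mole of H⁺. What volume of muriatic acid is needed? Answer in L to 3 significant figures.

83.1 L

Volume: 125,000 US gal × 3.785 L/gal = 473,125 L.
Alkalinity to neutralize: (176 − 98) = 78 mg/L as CaCO₃ × 473,125 L = 36,900 g as CaCO₃.
Equivalents of H⁺ required: 36,900 ÷ 50 g/eq = 738.1 eq = 738.1 mol HCl.
Mass of HCl: 738.1 × 36.5 = 26,940 g.
Mass of 27.7% solution: 26,940 / 0.277 = 97,260 g.
Volume: 97,260 g ÷ 1.17 g/mL = 83,120 mL.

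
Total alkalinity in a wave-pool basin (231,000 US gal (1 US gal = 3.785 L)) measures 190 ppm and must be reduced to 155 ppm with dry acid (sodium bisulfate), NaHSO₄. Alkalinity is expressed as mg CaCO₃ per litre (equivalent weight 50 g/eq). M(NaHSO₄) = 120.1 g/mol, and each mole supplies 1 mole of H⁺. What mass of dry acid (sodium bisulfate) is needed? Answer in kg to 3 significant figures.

Volume: 231,000 US gal × 3.785 L/gal = 874,335 L.
Alkalinity to neutralize: (190 − 155) = 35 mg/L as CaCO₃ × 874,335 L = 30,600 g as CaCO₃.
Equivalents of H⁺ required: 30,600 ÷ 50 g/eq = 612 eq = 612 mol NaHSO₄.
Mass of NaHSO₄: 612 × 120.1 = 73,510 g.

73.5 kg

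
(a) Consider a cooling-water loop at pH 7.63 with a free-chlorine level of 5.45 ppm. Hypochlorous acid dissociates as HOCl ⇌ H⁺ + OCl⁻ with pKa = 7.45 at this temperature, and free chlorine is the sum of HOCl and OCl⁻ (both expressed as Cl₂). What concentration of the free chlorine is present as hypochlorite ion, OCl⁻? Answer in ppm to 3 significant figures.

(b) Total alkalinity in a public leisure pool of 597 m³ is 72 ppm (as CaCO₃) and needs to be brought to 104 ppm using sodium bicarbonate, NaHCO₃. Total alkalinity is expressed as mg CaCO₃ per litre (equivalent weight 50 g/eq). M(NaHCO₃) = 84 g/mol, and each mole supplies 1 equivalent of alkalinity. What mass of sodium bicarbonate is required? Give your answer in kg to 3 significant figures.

(a) [OCl⁻]/[HOCl] = 10^(pH − pKa) = 10^(7.63 − 7.45) = 10^0.18 = 1.514.
(a) Fraction as HOCl = 1 / (1 + 1.514) = 0.3978.
(a) OCl⁻ = (1 − 0.3978) × 5.45 ppm = 3.282 ppm.

(b) Volume: 597 m³ = 597,000 L.
(b) Alkalinity to add: (104 − 72) = 32 mg/L as CaCO₃ × 597,000 L = 19,100 g as CaCO₃.
(b) Equivalents: 19,100 g ÷ 50 g/eq = 382.1 eq.
(b) NaHCO₃ supplies 1 eq per mole → 382.1 mol.
(b) Mass: 382.1 mol × 84 g/mol = 32,090 g.

(a) 3.28 ppm; (b) 32.1 kg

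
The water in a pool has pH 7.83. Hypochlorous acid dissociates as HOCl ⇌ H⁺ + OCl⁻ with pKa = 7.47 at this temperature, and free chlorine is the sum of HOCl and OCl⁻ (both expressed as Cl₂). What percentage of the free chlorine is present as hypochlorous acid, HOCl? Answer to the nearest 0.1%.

30.4%

[OCl⁻]/[HOCl] = 10^(pH − pKa) = 10^(7.83 − 7.47) = 10^0.36 = 2.291.
Fraction as HOCl = 1 / (1 + 2.291) = 0.3039.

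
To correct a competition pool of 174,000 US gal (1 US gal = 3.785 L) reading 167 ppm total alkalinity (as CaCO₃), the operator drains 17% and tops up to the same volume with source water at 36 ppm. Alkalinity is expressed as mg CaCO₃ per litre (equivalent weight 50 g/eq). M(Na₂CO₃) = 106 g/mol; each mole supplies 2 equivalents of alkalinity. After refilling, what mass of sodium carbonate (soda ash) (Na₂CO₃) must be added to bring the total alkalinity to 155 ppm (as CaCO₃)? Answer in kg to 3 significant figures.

7.17 kg

Volume: 174,000 US gal × 3.785 L/gal = 658,590 L.
After draining 17% and refilling: 167 × 0.83 + 36 × 0.17 = 144.73 ppm.
Deficit to target: 155 − 144.73 = 10.27 mg/L.
As CaCO₃: 10.27 mg/L × 658,590 L = 6764 g; ÷ 50 g/eq ÷ 2 = 67.64 mol Na₂CO₃.
Mass: 67.64 × 106 = 7170 g.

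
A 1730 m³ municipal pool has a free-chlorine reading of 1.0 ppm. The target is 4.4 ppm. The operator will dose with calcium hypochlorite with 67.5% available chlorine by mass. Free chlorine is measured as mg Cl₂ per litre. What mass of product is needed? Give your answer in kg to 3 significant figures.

8.71 kg

Volume: 1730 m³ = 1,730,000 L.
Chlorine deficit: 4.4 − 1.0 = 3.4 ppm = 3.4 mg/L as Cl₂.
Cl₂ equivalent needed: 3.4 mg/L × 1,730,000 L = 5,882,000 mg = 5882 g.
Product at 67.5% available chlorine: 5882 / 0.675 = 8714 g.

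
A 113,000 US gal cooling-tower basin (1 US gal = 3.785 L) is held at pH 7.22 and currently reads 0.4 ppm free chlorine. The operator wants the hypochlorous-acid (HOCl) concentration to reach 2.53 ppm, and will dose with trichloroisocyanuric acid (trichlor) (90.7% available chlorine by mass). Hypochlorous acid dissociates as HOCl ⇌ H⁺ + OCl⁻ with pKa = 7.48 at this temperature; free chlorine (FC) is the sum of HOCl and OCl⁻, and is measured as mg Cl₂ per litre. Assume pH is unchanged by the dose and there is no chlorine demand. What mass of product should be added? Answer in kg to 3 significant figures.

Volume: 113,000 US gal × 3.785 L/gal = 427,705 L.
[OCl⁻]/[HOCl] = 10^(pH − pKa) = 10^(7.22 − 7.48) = 0.5495; fraction as HOCl = 1/(1 + 0.5495) = 0.6454.
Free chlorine required for 2.53 ppm HOCl: 2.53 / 0.6454 = 3.92 ppm.
FC to add: 3.92 − 0.4 = 3.52 mg/L as Cl₂.
Cl₂ equivalent: 3.52 mg/L × 427,705 L = 1506 g.
Product at 90.7% available Cl: 1506 / 0.907 = 1660 g.

1.66 kg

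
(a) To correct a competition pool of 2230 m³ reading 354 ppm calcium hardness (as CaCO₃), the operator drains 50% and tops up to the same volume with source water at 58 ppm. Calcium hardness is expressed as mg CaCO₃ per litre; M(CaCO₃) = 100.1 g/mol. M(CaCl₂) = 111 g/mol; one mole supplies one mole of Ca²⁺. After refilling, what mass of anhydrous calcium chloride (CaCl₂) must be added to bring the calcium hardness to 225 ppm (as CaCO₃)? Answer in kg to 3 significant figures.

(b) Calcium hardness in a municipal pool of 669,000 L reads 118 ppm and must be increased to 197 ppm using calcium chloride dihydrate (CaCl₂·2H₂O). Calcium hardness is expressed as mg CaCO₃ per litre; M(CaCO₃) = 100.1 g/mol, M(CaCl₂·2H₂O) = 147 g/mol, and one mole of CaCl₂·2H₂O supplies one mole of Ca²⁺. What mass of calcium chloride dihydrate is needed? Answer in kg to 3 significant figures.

(a) 47.0 kg; (b) 77.6 kg

(a) Volume: 2230 m³ = 2,230,000 L.
(a) After draining 50% and refilling: 354 × 0.50 + 58 × 0.50 = 206 ppm.
(a) Deficit to target: 225 − 206 = 19 mg/L.
(a) As CaCO₃: 19 mg/L × 2,230,000 L = 42,370 g; ÷ 100.1 = 423.3 mol Ca²⁺.
(a) Mass: 423.3 × 111 = 46,980 g.

(b) Hardness to add: (197 − 118) = 79 mg/L as CaCO₃ × 669,000 L = 52,850 g as CaCO₃.
(b) Moles of Ca²⁺ (1 mol Ca²⁺ ≡ 1 mol CaCO₃): 52,850 / 100.1 g/mol = 528 mol.
(b) Mass of CaCl₂·2H₂O: 528 × 147 = 77,610 g.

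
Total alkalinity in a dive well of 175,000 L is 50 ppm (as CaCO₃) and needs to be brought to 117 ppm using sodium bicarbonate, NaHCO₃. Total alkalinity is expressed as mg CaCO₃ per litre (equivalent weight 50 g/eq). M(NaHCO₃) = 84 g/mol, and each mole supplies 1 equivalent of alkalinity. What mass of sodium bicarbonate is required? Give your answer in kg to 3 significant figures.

Alkalinity to add: (117 − 50) = 67 mg/L as CaCO₃ × 175,000 L = 11,720 g as CaCO₃.
Equivalents: 11,720 g ÷ 50 g/eq = 234.5 eq.
NaHCO₃ supplies 1 eq per mole → 234.5 mol.
Mass: 234.5 mol × 84 g/mol = 19,700 g.

19.7 kg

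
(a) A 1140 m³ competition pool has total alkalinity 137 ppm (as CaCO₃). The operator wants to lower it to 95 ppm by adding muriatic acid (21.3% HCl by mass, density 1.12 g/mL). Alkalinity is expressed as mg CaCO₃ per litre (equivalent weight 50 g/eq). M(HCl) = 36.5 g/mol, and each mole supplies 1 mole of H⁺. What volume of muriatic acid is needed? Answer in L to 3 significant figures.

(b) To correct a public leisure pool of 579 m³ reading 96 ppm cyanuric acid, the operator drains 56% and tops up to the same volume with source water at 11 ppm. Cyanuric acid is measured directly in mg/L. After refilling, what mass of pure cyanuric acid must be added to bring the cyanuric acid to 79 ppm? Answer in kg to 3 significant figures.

(a) Volume: 1140 m³ = 1,140,000 L.
(a) Alkalinity to neutralize: (137 − 95) = 42 mg/L as CaCO₃ × 1,140,000 L = 47,880 g as CaCO₃.
(a) Equivalents of H⁺ required: 47,880 ÷ 50 g/eq = 957.6 eq = 957.6 mol HCl.
(a) Mass of HCl: 957.6 × 36.5 = 34,950 g.
(a) Mass of 21.3% solution: 34,950 / 0.213 = 164,100 g.
(a) Volume: 164,100 g ÷ 1.12 g/mL = 146,500 mL.

(b) Volume: 579 m³ = 579,000 L.
(b) After draining 56% and refilling: 96 × 0.44 + 11 × 0.56 = 48.4 ppm.
(b) Deficit to target: 79 − 48.4 = 30.6 mg/L.
(b) Mass: 30.6 mg/L × 579,000 L = 17,720 g cyanuric acid.

(a) 147 L; (b) 17.7 kg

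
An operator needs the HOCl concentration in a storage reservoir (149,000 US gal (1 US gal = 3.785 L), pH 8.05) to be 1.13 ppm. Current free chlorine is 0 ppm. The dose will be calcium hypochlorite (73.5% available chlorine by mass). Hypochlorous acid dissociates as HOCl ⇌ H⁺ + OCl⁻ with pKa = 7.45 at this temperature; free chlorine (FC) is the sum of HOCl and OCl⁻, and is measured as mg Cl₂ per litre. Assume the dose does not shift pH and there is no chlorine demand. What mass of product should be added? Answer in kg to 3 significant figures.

4.32 kg

Volume: 149,000 US gal × 3.785 L/gal = 563,965 L.
[OCl⁻]/[HOCl] = 10^(pH − pKa) = 10^(8.05 − 7.45) = 3.981; fraction as HOCl = 1/(1 + 3.981) = 0.2008.
Free chlorine required for 1.13 ppm HOCl: 1.13 / 0.2008 = 5.629 ppm.
FC to add: 5.629 − 0 = 5.629 mg/L as Cl₂.
Cl₂ equivalent: 5.629 mg/L × 563,965 L = 3174 g.
Product at 73.5% available Cl: 3174 / 0.735 = 4319 g.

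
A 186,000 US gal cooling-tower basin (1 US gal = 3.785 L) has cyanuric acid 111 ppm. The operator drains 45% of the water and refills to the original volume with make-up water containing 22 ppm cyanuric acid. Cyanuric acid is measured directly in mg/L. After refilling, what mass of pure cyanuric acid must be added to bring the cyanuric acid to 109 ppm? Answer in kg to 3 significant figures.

26.8 kg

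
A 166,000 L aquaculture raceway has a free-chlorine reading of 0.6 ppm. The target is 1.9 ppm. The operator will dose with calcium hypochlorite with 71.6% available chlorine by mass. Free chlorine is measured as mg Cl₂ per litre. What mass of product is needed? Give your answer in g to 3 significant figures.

301 g

Chlorine deficit: 1.9 − 0.6 = 1.3 ppm = 1.3 mg/L as Cl₂.
Cl₂ equivalent needed: 1.3 mg/L × 166,000 L = 215,800 mg = 215.8 g.
Product at 71.6% available chlorine: 215.8 / 0.716 = 301.4 g.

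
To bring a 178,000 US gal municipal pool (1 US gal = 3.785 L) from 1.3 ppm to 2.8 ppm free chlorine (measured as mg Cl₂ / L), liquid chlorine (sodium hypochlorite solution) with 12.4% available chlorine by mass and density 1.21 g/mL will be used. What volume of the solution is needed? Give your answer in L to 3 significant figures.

Volume: 178,000 US gal × 3.785 L/gal = 673,730 L.
Chlorine deficit: 2.8 − 1.3 = 1.5 ppm = 1.5 mg/L as Cl₂.
Cl₂ equivalent needed: 1.5 mg/L × 673,730 L = 1,011,000 mg = 1011 g.
Product at 12.4% available chlorine: 1011 / 0.124 = 8150 g.
Volume at density 1.21 g/mL: 8150 g ÷ 1.21 g/mL = 6736 mL.

6.74 L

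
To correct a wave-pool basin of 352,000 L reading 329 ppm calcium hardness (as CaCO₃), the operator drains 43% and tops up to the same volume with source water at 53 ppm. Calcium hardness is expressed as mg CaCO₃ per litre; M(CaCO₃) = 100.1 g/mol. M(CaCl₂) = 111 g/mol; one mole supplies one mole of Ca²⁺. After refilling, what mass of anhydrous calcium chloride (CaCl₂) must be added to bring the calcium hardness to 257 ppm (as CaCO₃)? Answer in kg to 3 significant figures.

18.2 kg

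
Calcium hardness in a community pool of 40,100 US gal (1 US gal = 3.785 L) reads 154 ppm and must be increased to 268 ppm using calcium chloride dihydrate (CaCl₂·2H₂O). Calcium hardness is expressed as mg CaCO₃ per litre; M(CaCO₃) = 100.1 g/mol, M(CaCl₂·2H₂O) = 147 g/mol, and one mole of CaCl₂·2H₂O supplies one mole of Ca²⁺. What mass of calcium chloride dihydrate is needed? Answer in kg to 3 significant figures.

Volume: 40,100 US gal × 3.785 L/gal = 151,778 L.
Hardness to add: (268 − 154) = 114 mg/L as CaCO₃ × 151,778 L = 17,300 g as CaCO₃.
Moles of Ca²⁺ (1 mol Ca²⁺ ≡ 1 mol CaCO₃): 17,300 / 100.1 g/mol = 172.9 mol.
Mass of CaCl₂·2H₂O: 172.9 × 147 = 25,410 g.

25.4 kg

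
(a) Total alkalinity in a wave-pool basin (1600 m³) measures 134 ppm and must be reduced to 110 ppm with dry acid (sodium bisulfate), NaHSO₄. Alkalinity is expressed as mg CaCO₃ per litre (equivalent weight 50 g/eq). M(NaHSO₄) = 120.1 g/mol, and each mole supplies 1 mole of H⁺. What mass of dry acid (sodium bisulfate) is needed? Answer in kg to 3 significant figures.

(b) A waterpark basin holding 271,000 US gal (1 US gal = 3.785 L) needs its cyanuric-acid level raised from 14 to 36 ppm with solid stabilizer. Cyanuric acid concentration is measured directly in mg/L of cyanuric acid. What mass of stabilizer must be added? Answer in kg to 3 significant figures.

(a) Volume: 1600 m³ = 1,600,000 L.
(a) Alkalinity to neutralize: (134 − 110) = 24 mg/L as CaCO₃ × 1,600,000 L = 38,400 g as CaCO₃.
(a) Equivalents of H⁺ required: 38,400 ÷ 50 g/eq = 768 eq = 768 mol NaHSO₄.
(a) Mass of NaHSO₄: 768 × 120.1 = 92,240 g.

(b) Volume: 271,000 US gal × 3.785 L/gal = 1,025,735 L.
(b) CYA to add: (36 − 14) = 22 mg/L × 1,025,735 L = 22,570 g cyanuric acid.

(a) 92.2 kg; (b) 22.6 kg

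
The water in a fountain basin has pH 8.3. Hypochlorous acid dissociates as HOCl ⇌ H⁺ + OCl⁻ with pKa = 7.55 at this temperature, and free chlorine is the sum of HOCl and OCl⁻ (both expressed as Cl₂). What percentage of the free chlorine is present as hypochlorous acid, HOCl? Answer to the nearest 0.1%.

15.1%

[OCl⁻]/[HOCl] = 10^(pH − pKa) = 10^(8.3 − 7.55) = 10^0.75 = 5.623.
Fraction as HOCl = 1 / (1 + 5.623) = 0.151.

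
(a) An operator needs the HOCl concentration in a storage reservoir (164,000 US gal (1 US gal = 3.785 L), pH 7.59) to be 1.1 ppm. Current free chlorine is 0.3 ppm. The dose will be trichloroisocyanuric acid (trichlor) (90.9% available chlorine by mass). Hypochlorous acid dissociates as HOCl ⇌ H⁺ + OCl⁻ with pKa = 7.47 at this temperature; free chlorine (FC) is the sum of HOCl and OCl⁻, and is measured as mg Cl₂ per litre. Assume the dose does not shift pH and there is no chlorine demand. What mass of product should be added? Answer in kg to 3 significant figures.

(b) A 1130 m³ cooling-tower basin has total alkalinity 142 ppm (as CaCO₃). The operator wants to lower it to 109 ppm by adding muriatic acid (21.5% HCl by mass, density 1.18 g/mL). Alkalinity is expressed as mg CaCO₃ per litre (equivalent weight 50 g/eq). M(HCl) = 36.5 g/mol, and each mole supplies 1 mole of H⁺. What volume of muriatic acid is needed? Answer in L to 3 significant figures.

(a) Volume: 164,000 US gal × 3.785 L/gal = 620,740 L.
(a) [OCl⁻]/[HOCl] = 10^(pH − pKa) = 10^(7.59 − 7.47) = 1.318; fraction as HOCl = 1/(1 + 1.318) = 0.4314.
(a) Free chlorine required for 1.1 ppm HOCl: 1.1 / 0.4314 = 2.55 ppm.
(a) FC to add: 2.55 − 0.3 = 2.25 mg/L as Cl₂.
(a) Cl₂ equivalent: 2.25 mg/L × 620,740 L = 1397 g.
(a) Product at 90.9% available Cl: 1397 / 0.909 = 1537 g.

(b) Volume: 1130 m³ = 1,130,000 L.
(b) Alkalinity to neutralize: (142 − 109) = 33 mg/L as CaCO₃ × 1,130,000 L = 37,290 g as CaCO₃.
(b) Equivalents of H⁺ required: 37,290 ÷ 50 g/eq = 745.8 eq = 745.8 mol HCl.
(b) Mass of HCl: 745.8 × 36.5 = 27,220 g.
(b) Mass of 21.5% solution: 27,220 / 0.215 = 126,600 g.
(b) Volume: 126,600 g ÷ 1.18 g/mL = 107,300 mL.

(a) 1.54 kg; (b) 107 L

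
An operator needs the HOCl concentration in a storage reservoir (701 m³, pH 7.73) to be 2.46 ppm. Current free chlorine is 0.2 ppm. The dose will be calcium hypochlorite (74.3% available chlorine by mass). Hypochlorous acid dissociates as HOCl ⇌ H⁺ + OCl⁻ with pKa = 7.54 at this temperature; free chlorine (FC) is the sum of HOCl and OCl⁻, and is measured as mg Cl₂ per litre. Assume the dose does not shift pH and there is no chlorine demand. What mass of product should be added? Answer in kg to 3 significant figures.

5.73 kg

Volume: 701 m³ = 701,000 L.
[OCl⁻]/[HOCl] = 10^(pH − pKa) = 10^(7.73 − 7.54) = 1.549; fraction as HOCl = 1/(1 + 1.549) = 0.3923.
Free chlorine required for 2.46 ppm HOCl: 2.46 / 0.3923 = 6.27 ppm.
FC to add: 6.27 − 0.2 = 6.07 mg/L as Cl₂.
Cl₂ equivalent: 6.07 mg/L × 701,000 L = 4255 g.
Product at 74.3% available Cl: 4255 / 0.743 = 5727 g.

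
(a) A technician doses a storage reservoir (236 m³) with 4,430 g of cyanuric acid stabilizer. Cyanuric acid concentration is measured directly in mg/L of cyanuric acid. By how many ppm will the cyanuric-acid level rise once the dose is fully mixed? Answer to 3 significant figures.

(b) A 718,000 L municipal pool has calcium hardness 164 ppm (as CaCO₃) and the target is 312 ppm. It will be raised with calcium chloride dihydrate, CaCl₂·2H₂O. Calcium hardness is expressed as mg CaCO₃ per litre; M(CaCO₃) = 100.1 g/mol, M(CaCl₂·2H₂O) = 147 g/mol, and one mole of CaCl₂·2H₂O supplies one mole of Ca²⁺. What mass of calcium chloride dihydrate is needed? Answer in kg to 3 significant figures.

(a) 18.8 ppm; (b) 156 kg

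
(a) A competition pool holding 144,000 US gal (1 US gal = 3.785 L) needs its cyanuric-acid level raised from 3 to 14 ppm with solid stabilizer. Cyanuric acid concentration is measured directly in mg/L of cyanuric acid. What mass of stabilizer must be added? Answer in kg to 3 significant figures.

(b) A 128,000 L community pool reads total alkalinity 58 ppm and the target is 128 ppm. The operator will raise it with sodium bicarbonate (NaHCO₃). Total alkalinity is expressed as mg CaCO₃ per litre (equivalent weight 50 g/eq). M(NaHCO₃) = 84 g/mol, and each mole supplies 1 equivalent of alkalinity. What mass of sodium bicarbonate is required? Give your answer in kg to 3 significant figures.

(a) Volume: 144,000 US gal × 3.785 L/gal = 545,040 L.
(a) CYA to add: (14 − 3) = 11 mg/L × 545,040 L = 5995 g cyanuric acid.

(b) Alkalinity to add: (128 − 58) = 70 mg/L as CaCO₃ × 128,000 L = 8960 g as CaCO₃.
(b) Equivalents: 8960 g ÷ 50 g/eq = 179.2 eq.
(b) NaHCO₃ supplies 1 eq per mole → 179.2 mol.
(b) Mass: 179.2 mol × 84 g/mol = 15,050 g.

(a) 6.00 kg; (b) 15.1 kg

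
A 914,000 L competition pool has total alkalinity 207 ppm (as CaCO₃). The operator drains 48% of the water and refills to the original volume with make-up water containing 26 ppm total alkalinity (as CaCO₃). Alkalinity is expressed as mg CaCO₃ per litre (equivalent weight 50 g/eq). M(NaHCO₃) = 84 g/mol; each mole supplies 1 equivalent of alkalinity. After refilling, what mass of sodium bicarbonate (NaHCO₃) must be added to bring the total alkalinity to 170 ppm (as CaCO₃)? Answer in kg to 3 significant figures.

After draining 48% and refilling: 207 × 0.52 + 26 × 0.48 = 120.12 ppm.
Deficit to target: 170 − 120.12 = 49.88 mg/L.
As CaCO₃: 49.88 mg/L × 914,000 L = 45,590 g; ÷ 50 g/eq ÷ 1 = 911.8 mol NaHCO₃.
Mass: 911.8 × 84 = 76,590 g.

76.6 kg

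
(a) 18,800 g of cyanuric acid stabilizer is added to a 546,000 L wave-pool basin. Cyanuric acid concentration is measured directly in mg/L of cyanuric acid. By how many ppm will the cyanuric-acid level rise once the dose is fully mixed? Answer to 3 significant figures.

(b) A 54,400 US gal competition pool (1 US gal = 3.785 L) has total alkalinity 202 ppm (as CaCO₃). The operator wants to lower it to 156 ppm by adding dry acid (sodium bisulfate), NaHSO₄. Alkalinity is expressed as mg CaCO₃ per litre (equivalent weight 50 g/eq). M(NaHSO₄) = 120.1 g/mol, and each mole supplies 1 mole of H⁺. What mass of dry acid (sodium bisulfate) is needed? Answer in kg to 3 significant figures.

(a) 34.4 ppm; (b) 22.8 kg

(a) Rise: 18,800 g / 546,000 L × 1000 = 34.43 mg/L.

(b) Volume: 54,400 US gal × 3.785 L/gal = 205,904 L.
(b) Alkalinity to neutralize: (202 − 156) = 46 mg/L as CaCO₃ × 205,904 L = 9472 g as CaCO₃.
(b) Equivalents of H⁺ required: 9472 ÷ 50 g/eq = 189.4 eq = 189.4 mol NaHSO₄.
(b) Mass of NaHSO₄: 189.4 × 120.1 = 22,750 g.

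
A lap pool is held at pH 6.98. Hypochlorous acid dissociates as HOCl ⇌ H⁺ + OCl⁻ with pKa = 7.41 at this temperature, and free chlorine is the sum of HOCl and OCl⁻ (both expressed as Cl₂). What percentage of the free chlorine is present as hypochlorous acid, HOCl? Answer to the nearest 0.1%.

72.9%

[OCl⁻]/[HOCl] = 10^(pH − pKa) = 10^(6.98 − 7.41) = 10^-0.43 = 0.3715.
Fraction as HOCl = 1 / (1 + 0.3715) = 0.7291.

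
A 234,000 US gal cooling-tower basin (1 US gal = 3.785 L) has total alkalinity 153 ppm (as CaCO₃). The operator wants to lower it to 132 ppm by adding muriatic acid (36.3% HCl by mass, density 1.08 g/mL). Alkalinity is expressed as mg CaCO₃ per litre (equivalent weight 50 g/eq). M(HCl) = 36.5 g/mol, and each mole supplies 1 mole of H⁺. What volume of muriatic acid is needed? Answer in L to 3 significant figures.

34.6 L

Volume: 234,000 US gal × 3.785 L/gal = 885,690 L.
Alkalinity to neutralize: (153 − 132) = 21 mg/L as CaCO₃ × 885,690 L = 18,600 g as CaCO₃.
Equivalents of H⁺ required: 18,600 ÷ 50 g/eq = 372 eq = 372 mol HCl.
Mass of HCl: 372 × 36.5 = 13,580 g.
Mass of 36.3% solution: 13,580 / 0.363 = 37,400 g.
Volume: 37,400 g ÷ 1.08 g/mL = 34,630 mL.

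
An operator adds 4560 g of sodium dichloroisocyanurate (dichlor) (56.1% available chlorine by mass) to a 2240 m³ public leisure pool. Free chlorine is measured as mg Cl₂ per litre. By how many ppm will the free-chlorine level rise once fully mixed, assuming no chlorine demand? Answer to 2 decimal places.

Volume: 2240 m³ = 2,240,000 L.
Available chlorine delivered: 4560 g × 0.561 = 2558 g as Cl₂.
Concentration rise: 2558 g / 2,240,000 L = 1.142 mg/L = 1.14 ppm.

1.14 ppm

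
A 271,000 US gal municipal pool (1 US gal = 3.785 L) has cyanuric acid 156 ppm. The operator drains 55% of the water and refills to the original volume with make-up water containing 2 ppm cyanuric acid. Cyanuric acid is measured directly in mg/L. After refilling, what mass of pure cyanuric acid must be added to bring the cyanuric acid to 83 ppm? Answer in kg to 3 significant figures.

12.0 kg

Volume: 271,000 US gal × 3.785 L/gal = 1,025,735 L.
After draining 55% and refilling: 156 × 0.45 + 2 × 0.55 = 71.3 ppm.
Deficit to target: 83 − 71.3 = 11.7 mg/L.
Mass: 11.7 mg/L × 1,025,735 L = 12,000 g cyanuric acid.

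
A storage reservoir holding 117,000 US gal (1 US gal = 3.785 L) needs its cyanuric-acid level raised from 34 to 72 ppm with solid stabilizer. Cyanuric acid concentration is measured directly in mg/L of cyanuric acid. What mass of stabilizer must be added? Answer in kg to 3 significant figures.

Volume: 117,000 US gal × 3.785 L/gal = 442,845 L.
CYA to add: (72 − 34) = 38 mg/L × 442,845 L = 16,830 g cyanuric acid.

16.8 kg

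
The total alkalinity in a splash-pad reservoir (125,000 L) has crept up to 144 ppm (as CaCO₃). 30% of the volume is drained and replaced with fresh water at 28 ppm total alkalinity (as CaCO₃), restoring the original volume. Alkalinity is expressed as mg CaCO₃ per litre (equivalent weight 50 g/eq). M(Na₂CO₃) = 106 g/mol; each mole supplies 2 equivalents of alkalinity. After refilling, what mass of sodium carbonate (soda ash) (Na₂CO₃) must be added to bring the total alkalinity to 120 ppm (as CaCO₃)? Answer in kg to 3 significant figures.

After draining 30% and refilling: 144 × 0.70 + 28 × 0.30 = 109.2 ppm.
Deficit to target: 120 − 109.2 = 10.8 mg/L.
As CaCO₃: 10.8 mg/L × 125,000 L = 1350 g; ÷ 50 g/eq ÷ 2 = 13.5 mol Na₂CO₃.
Mass: 13.5 × 106 = 1431 g.

1.43 kg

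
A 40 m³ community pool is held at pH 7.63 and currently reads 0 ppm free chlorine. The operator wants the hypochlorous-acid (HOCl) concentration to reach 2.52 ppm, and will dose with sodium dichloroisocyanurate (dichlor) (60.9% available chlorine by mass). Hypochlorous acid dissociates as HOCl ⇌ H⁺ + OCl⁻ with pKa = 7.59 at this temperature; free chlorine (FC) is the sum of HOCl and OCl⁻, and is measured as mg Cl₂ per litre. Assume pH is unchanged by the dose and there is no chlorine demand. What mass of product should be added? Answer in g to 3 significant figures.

347 g

Volume: 40 m³ = 40,000 L.
[OCl⁻]/[HOCl] = 10^(pH − pKa) = 10^(7.63 − 7.59) = 1.096; fraction as HOCl = 1/(1 + 1.096) = 0.477.
Free chlorine required for 2.52 ppm HOCl: 2.52 / 0.477 = 5.283 ppm.
FC to add: 5.283 − 0 = 5.283 mg/L as Cl₂.
Cl₂ equivalent: 5.283 mg/L × 40,000 L = 211.3 g.
Product at 60.9% available Cl: 211.3 / 0.609 = 347 g.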